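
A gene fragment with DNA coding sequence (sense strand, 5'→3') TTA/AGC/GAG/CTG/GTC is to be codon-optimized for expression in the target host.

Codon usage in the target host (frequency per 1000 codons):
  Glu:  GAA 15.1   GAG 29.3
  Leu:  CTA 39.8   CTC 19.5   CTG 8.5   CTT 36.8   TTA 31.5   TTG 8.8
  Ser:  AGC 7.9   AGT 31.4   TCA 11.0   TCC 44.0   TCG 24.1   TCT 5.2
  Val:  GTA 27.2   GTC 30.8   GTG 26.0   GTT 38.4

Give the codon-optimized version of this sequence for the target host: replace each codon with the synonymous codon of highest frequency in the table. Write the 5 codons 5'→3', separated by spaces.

CTA TCC GAG CTA GTT

Codon 1 (Leu): best is CTA at 39.8.
Codon 2 (Ser): best is TCC at 44.0.
Codon 3 (Glu): best is GAG at 29.3.
Codon 4 (Leu): best is CTA at 39.8.
Codon 5 (Val): best is GTT at 38.4.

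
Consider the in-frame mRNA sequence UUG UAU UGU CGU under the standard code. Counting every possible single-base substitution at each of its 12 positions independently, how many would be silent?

Codon 1 (UUG, Leu): 2 synonymous substitutions.
Codon 2 (UAU, Tyr): 1 synonymous substitution.
Codon 3 (UGU, Cys): 1 synonymous substitution.
Codon 4 (CGU, Arg): 3 synonymous substitutions.
Total: 2 + 1 + 1 + 3 = 7.

7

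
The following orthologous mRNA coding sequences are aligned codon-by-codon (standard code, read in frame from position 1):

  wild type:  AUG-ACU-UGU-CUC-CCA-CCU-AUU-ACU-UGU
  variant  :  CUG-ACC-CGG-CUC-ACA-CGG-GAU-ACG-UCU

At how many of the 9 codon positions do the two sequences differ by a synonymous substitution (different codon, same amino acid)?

2

Codon 1: AUG Met / CUG Leu — nonsynonymous.
Codon 2: ACU Thr / ACC Thr — synonymous.
Codon 3: UGU Cys / CGG Arg — nonsynonymous.
Codon 4: CUC Leu / CUC Leu — identical.
Codon 5: CCA Pro / ACA Thr — nonsynonymous.
Codon 6: CCU Pro / CGG Arg — nonsynonymous.
Codon 7: AUU Ile / GAU Asp — nonsynonymous.
Codon 8: ACU Thr / ACG Thr — synonymous.
Codon 9: UGU Cys / UCU Ser — nonsynonymous.
Synonymous differences: 2.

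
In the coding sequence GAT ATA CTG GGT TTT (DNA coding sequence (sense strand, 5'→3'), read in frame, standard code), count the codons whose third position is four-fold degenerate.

2

Codon 1 GAT (Asp): third position 2-fold.
Codon 2 ATA (Ile): third position 3-fold.
Codon 3 CTG (Leu): third position 4-fold.
Codon 4 GGT (Gly): third position 4-fold.
Codon 5 TTT (Phe): third position 2-fold.
Four-fold degenerate third positions: 2.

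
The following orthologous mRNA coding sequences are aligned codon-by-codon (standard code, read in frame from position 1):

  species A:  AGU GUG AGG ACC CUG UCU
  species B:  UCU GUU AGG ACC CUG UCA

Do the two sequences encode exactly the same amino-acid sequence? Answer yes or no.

Codon 1: AGU Ser / UCU Ser — synonymous.
Codon 2: GUG Val / GUU Val — synonymous.
Codon 3: AGG Arg / AGG Arg — identical.
Codon 4: ACC Thr / ACC Thr — identical.
Codon 5: CUG Leu / CUG Leu — identical.
Codon 6: UCU Ser / UCA Ser — synonymous.
Nonsynonymous differences: 0 → same protein.

yes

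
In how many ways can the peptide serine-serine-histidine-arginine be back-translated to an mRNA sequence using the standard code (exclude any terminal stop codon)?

Ser: 6 codons.
Ser: 6 codons.
His: 2 codons.
Arg: 6 codons.
6 × 6 × 2 × 6 = 432.

432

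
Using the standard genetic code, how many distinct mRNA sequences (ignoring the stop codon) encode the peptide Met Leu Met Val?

Met: 1 codon.
Leu: 6 codons.
Met: 1 codon.
Val: 4 codons.
1 × 6 × 1 × 4 = 24.

24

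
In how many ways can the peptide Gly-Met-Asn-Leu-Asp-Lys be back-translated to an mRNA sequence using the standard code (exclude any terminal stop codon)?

Gly: 4 codons.
Met: 1 codon.
Asn: 2 codons.
Leu: 6 codons.
Asp: 2 codons.
Lys: 2 codons.
4 × 1 × 2 × 6 × 2 × 2 = 192.

192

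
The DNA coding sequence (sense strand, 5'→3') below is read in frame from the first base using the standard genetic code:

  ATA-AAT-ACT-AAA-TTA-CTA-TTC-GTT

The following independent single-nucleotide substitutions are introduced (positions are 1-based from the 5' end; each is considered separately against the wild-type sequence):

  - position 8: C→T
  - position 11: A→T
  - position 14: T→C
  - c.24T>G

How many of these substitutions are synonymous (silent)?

Codon 3: ACT (Thr) → ATT (Ile) — missense.
Codon 4: AAA (Lys) → ATA (Ile) — missense.
Codon 5: TTA (Leu) → TCA (Ser) — missense.
Codon 8: GTT (Val) → GTG (Val) — synonymous.
Synonymous: 1 of 4.

1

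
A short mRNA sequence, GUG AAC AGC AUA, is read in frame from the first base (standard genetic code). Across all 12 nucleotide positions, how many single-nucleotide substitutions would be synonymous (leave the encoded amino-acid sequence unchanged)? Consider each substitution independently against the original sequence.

Codon 1 (GUG, Val): 3 synonymous substitutions.
Codon 2 (AAC, Asn): 1 synonymous substitution.
Codon 3 (AGC, Ser): 1 synonymous substitution.
Codon 4 (AUA, Ile): 2 synonymous substitutions.
Total: 3 + 1 + 1 + 2 = 7.

7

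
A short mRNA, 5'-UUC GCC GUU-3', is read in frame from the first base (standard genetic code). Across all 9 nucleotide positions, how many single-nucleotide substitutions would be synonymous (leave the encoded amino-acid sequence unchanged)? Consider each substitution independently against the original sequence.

7

Codon 1 (UUC, Phe): 1 synonymous substitution.
Codon 2 (GCC, Ala): 3 synonymous substitutions.
Codon 3 (GUU, Val): 3 synonymous substitutions.
Total: 1 + 3 + 3 = 7.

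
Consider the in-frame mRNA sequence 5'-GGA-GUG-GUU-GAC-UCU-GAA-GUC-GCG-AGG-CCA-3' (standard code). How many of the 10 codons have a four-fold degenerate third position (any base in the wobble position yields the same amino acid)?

Codon 1 GGA (Gly): third position 4-fold.
Codon 2 GUG (Val): third position 4-fold.
Codon 3 GUU (Val): third position 4-fold.
Codon 4 GAC (Asp): third position 2-fold.
Codon 5 UCU (Ser): third position 4-fold.
Codon 6 GAA (Glu): third position 2-fold.
Codon 7 GUC (Val): third position 4-fold.
Codon 8 GCG (Ala): third position 4-fold.
Codon 9 AGG (Arg): third position 2-fold.
Codon 10 CCA (Pro): third position 4-fold.
Four-fold degenerate third positions: 7.

7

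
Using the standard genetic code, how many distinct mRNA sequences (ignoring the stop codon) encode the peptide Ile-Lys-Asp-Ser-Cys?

144

Ile: 3 codons.
Lys: 2 codons.
Asp: 2 codons.
Ser: 6 codons.
Cys: 2 codons.
3 × 2 × 2 × 6 × 2 = 144.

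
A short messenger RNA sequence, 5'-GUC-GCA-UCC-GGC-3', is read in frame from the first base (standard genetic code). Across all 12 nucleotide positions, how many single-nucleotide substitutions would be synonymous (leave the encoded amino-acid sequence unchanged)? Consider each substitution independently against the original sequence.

Codon 1 (GUC, Val): 3 synonymous substitutions.
Codon 2 (GCA, Ala): 3 synonymous substitutions.
Codon 3 (UCC, Ser): 3 synonymous substitutions.
Codon 4 (GGC, Gly): 3 synonymous substitutions.
Total: 3 + 3 + 3 + 3 = 12.

12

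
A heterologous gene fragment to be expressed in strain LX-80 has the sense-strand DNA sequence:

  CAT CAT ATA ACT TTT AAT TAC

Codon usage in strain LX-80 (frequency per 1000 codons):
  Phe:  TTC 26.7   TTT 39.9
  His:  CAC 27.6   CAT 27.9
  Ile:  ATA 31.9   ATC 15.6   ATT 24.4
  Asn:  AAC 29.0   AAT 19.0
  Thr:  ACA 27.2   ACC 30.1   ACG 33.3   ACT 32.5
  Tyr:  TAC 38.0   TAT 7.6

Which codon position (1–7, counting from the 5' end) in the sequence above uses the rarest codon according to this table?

Codon 1 CAT (His): 27.9 per 1000.
Codon 2 CAT (His): 27.9 per 1000.
Codon 3 ATA (Ile): 31.9 per 1000.
Codon 4 ACT (Thr): 32.5 per 1000.
Codon 5 TTT (Phe): 39.9 per 1000.
Codon 6 AAT (Asn): 19.0 per 1000.
Codon 7 TAC (Tyr): 38.0 per 1000.
Lowest frequency is 19.0 at codon 6.

6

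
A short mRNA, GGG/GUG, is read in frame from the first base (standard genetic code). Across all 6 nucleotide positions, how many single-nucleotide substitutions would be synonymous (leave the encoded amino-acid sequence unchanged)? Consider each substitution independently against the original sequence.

6

Codon 1 (GGG, Gly): 3 synonymous substitutions.
Codon 2 (GUG, Val): 3 synonymous substitutions.
Total: 3 + 3 = 6.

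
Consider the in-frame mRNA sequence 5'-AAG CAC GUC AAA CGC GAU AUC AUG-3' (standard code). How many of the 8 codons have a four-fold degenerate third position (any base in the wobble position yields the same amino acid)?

Codon 1 AAG (Lys): third position 2-fold.
Codon 2 CAC (His): third position 2-fold.
Codon 3 GUC (Val): third position 4-fold.
Codon 4 AAA (Lys): third position 2-fold.
Codon 5 CGC (Arg): third position 4-fold.
Codon 6 GAU (Asp): third position 2-fold.
Codon 7 AUC (Ile): third position 3-fold.
Codon 8 AUG (Met): third position 1-fold.
Four-fold degenerate third positions: 2.

2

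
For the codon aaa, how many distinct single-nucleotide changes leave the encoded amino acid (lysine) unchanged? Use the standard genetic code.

Position 1: none → 0 synonymous.
Position 2: none → 0 synonymous.
Position 3: AAG → 1 synonymous.
Total: 0 + 0 + 1 = 1.

1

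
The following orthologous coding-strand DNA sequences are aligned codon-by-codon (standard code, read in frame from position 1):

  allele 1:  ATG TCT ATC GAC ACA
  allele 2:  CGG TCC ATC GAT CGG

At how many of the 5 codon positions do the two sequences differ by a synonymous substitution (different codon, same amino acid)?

Codon 1: ATG Met / CGG Arg — nonsynonymous.
Codon 2: TCT Ser / TCC Ser — synonymous.
Codon 3: ATC Ile / ATC Ile — identical.
Codon 4: GAC Asp / GAT Asp — synonymous.
Codon 5: ACA Thr / CGG Arg — nonsynonymous.
Synonymous differences: 2.

2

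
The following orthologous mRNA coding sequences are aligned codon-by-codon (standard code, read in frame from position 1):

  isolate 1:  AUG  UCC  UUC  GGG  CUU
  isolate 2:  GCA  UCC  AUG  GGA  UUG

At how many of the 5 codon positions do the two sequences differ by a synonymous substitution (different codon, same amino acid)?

Codon 1: AUG Met / GCA Ala — nonsynonymous.
Codon 2: UCC Ser / UCC Ser — identical.
Codon 3: UUC Phe / AUG Met — nonsynonymous.
Codon 4: GGG Gly / GGA Gly — synonymous.
Codon 5: CUU Leu / UUG Leu — synonymous.
Synonymous differences: 2.

2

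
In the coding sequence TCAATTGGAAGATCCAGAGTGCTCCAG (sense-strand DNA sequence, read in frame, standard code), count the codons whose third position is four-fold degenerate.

5

Codon 1 TCA (Ser): third position 4-fold.
Codon 2 ATT (Ile): third position 3-fold.
Codon 3 GGA (Gly): third position 4-fold.
Codon 4 AGA (Arg): third position 2-fold.
Codon 5 TCC (Ser): third position 4-fold.
Codon 6 AGA (Arg): third position 2-fold.
Codon 7 GTG (Val): third position 4-fold.
Codon 8 CTC (Leu): third position 4-fold.
Codon 9 CAG (Gln): third position 2-fold.
Four-fold degenerate third positions: 5.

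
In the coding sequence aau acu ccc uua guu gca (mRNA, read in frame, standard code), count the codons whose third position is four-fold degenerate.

Codon 1 AAU (Asn): third position 2-fold.
Codon 2 ACU (Thr): third position 4-fold.
Codon 3 CCC (Pro): third position 4-fold.
Codon 4 UUA (Leu): third position 2-fold.
Codon 5 GUU (Val): third position 4-fold.
Codon 6 GCA (Ala): third position 4-fold.
Four-fold degenerate third positions: 4.

4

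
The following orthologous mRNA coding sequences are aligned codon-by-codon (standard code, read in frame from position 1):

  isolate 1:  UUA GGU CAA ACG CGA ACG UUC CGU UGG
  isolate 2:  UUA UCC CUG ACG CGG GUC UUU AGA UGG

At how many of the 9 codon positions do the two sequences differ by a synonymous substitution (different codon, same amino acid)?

Codon 1: UUA Leu / UUA Leu — identical.
Codon 2: GGU Gly / UCC Ser — nonsynonymous.
Codon 3: CAA Gln / CUG Leu — nonsynonymous.
Codon 4: ACG Thr / ACG Thr — identical.
Codon 5: CGA Arg / CGG Arg — synonymous.
Codon 6: ACG Thr / GUC Val — nonsynonymous.
Codon 7: UUC Phe / UUU Phe — synonymous.
Codon 8: CGU Arg / AGA Arg — synonymous.
Codon 9: UGG Trp / UGG Trp — identical.
Synonymous differences: 3.

3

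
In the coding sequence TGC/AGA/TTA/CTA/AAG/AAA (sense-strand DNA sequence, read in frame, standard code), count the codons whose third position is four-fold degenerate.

1

Codon 1 TGC (Cys): third position 2-fold.
Codon 2 AGA (Arg): third position 2-fold.
Codon 3 TTA (Leu): third position 2-fold.
Codon 4 CTA (Leu): third position 4-fold.
Codon 5 AAG (Lys): third position 2-fold.
Codon 6 AAA (Lys): third position 2-fold.
Four-fold degenerate third positions: 1.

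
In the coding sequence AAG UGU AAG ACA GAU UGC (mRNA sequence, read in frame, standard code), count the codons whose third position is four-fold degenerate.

Codon 1 AAG (Lys): third position 2-fold.
Codon 2 UGU (Cys): third position 2-fold.
Codon 3 AAG (Lys): third position 2-fold.
Codon 4 ACA (Thr): third position 4-fold.
Codon 5 GAU (Asp): third position 2-fold.
Codon 6 UGC (Cys): third position 2-fold.
Four-fold degenerate third positions: 1.

1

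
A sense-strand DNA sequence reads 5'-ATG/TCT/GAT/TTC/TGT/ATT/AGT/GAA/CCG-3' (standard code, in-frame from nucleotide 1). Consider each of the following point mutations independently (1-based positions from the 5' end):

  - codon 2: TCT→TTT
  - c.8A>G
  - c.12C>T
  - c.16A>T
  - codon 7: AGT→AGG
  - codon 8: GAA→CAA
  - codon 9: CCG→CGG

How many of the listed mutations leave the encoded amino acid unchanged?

Codon 2: TCT (Ser) → TTT (Phe) — missense.
Codon 3: GAT (Asp) → GGT (Gly) — missense.
Codon 4: TTC (Phe) → TTT (Phe) — synonymous.
Codon 6: ATT (Ile) → TTT (Phe) — missense.
Codon 7: AGT (Ser) → AGG (Arg) — missense.
Codon 8: GAA (Glu) → CAA (Gln) — missense.
Codon 9: CCG (Pro) → CGG (Arg) — missense.
Synonymous: 1 of 7.

1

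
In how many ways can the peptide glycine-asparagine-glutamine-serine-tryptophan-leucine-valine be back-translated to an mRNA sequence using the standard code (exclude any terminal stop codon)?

Gly: 4 codons.
Asn: 2 codons.
Gln: 2 codons.
Ser: 6 codons.
Trp: 1 codon.
Leu: 6 codons.
Val: 4 codons.
4 × 2 × 2 × 6 × 1 × 6 × 4 = 2304.

2304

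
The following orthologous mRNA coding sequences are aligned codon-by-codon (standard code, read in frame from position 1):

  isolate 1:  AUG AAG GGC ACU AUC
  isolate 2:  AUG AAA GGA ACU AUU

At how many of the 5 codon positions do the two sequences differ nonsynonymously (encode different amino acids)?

0

Codon 1: AUG Met / AUG Met — identical.
Codon 2: AAG Lys / AAA Lys — synonymous.
Codon 3: GGC Gly / GGA Gly — synonymous.
Codon 4: ACU Thr / ACU Thr — identical.
Codon 5: AUC Ile / AUU Ile — synonymous.
Nonsynonymous differences: 0.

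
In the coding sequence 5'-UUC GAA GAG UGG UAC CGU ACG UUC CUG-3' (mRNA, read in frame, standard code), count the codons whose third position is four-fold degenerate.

3

Codon 1 UUC (Phe): third position 2-fold.
Codon 2 GAA (Glu): third position 2-fold.
Codon 3 GAG (Glu): third position 2-fold.
Codon 4 UGG (Trp): third position 1-fold.
Codon 5 UAC (Tyr): third position 2-fold.
Codon 6 CGU (Arg): third position 4-fold.
Codon 7 ACG (Thr): third position 4-fold.
Codon 8 UUC (Phe): third position 2-fold.
Codon 9 CUG (Leu): third position 4-fold.
Four-fold degenerate third positions: 3.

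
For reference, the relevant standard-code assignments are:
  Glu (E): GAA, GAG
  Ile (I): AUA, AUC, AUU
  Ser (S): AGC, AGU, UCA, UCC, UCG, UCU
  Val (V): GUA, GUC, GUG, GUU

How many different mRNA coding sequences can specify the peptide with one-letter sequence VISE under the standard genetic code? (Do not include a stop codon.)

144

Val: 4 codons.
Ile: 3 codons.
Ser: 6 codons.
Glu: 2 codons.
4 × 3 × 6 × 2 = 144.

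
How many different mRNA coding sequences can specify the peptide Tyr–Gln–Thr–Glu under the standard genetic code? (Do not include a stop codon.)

32

Tyr: 2 codons.
Gln: 2 codons.
Thr: 4 codons.
Glu: 2 codons.
2 × 2 × 4 × 2 = 32.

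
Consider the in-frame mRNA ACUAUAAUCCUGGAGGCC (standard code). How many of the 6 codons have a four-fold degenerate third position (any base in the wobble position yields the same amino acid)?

Codon 1 ACU (Thr): third position 4-fold.
Codon 2 AUA (Ile): third position 3-fold.
Codon 3 AUC (Ile): third position 3-fold.
Codon 4 CUG (Leu): third position 4-fold.
Codon 5 GAG (Glu): third position 2-fold.
Codon 6 GCC (Ala): third position 4-fold.
Four-fold degenerate third positions: 3.

3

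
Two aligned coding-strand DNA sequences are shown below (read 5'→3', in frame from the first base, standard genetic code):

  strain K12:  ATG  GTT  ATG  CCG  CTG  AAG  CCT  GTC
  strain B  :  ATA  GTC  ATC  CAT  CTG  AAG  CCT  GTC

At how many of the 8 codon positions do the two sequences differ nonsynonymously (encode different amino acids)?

3

Codon 1: ATG Met / ATA Ile — nonsynonymous.
Codon 2: GTT Val / GTC Val — synonymous.
Codon 3: ATG Met / ATC Ile — nonsynonymous.
Codon 4: CCG Pro / CAT His — nonsynonymous.
Codon 5: CTG Leu / CTG Leu — identical.
Codon 6: AAG Lys / AAG Lys — identical.
Codon 7: CCT Pro / CCT Pro — identical.
Codon 8: GTC Val / GTC Val — identical.
Nonsynonymous differences: 3.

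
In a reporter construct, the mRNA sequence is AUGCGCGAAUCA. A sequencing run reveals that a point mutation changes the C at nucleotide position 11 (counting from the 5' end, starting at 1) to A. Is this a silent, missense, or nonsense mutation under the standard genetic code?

Position 11 falls in codon 4: UCA → Ser.
After the substitution the codon is UAA → Stop.
The new codon is a stop codon, so this is a nonsense mutation.

nonsense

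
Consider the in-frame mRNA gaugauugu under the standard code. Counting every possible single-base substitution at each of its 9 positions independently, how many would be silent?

3

Codon 1 (GAU, Asp): 1 synonymous substitution.
Codon 2 (GAU, Asp): 1 synonymous substitution.
Codon 3 (UGU, Cys): 1 synonymous substitution.
Total: 1 + 1 + 1 = 3.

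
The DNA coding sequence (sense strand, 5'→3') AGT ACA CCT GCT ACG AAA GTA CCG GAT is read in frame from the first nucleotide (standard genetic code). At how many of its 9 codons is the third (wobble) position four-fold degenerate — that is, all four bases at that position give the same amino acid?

Codon 1 AGT (Ser): third position 2-fold.
Codon 2 ACA (Thr): third position 4-fold.
Codon 3 CCT (Pro): third position 4-fold.
Codon 4 GCT (Ala): third position 4-fold.
Codon 5 ACG (Thr): third position 4-fold.
Codon 6 AAA (Lys): third position 2-fold.
Codon 7 GTA (Val): third position 4-fold.
Codon 8 CCG (Pro): third position 4-fold.
Codon 9 GAT (Asp): third position 2-fold.
Four-fold degenerate third positions: 6.

6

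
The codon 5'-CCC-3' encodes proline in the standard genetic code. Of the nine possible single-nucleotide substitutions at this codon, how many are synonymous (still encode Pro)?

3

Position 1: none → 0 synonymous.
Position 2: none → 0 synonymous.
Position 3: CCU, CCA, CCG → 3 synonymous.
Total: 0 + 0 + 3 = 3.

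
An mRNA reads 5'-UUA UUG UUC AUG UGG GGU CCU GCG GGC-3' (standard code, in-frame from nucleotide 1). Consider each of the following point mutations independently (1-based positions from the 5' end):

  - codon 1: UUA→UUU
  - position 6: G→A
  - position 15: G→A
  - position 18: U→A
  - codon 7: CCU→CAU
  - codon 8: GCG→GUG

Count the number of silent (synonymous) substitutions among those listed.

Codon 1: UUA (Leu) → UUU (Phe) — missense.
Codon 2: UUG (Leu) → UUA (Leu) — synonymous.
Codon 5: UGG (Trp) → UGA (Stop) — nonsense.
Codon 6: GGU (Gly) → GGA (Gly) — synonymous.
Codon 7: CCU (Pro) → CAU (His) — missense.
Codon 8: GCG (Ala) → GUG (Val) — missense.
Synonymous: 2 of 6.

2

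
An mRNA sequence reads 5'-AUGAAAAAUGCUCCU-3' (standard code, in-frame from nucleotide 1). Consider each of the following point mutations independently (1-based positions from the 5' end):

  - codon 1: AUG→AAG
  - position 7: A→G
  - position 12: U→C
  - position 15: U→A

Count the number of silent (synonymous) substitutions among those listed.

2

Codon 1: AUG (Met) → AAG (Lys) — missense.
Codon 3: AAU (Asn) → GAU (Asp) — missense.
Codon 4: GCU (Ala) → GCC (Ala) — synonymous.
Codon 5: CCU (Pro) → CCA (Pro) — synonymous.
Synonymous: 2 of 4.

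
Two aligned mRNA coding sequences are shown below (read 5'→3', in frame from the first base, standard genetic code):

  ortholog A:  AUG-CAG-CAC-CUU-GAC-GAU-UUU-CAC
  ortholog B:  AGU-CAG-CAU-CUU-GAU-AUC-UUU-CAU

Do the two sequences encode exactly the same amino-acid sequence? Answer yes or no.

no

Codon 1: AUG Met / AGU Ser — nonsynonymous.
Codon 2: CAG Gln / CAG Gln — identical.
Codon 3: CAC His / CAU His — synonymous.
Codon 4: CUU Leu / CUU Leu — identical.
Codon 5: GAC Asp / GAU Asp — synonymous.
Codon 6: GAU Asp / AUC Ile — nonsynonymous.
Codon 7: UUU Phe / UUU Phe — identical.
Codon 8: CAC His / CAU His — synonymous.
Nonsynonymous differences: 2 → different protein.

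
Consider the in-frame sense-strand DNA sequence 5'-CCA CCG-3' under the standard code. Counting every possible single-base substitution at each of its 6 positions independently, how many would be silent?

Codon 1 (CCA, Pro): 3 synonymous substitutions.
Codon 2 (CCG, Pro): 3 synonymous substitutions.
Total: 3 + 3 = 6.

6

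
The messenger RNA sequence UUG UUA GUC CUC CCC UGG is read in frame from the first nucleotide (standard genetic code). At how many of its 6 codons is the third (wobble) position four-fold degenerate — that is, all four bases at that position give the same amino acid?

3

Codon 1 UUG (Leu): third position 2-fold.
Codon 2 UUA (Leu): third position 2-fold.
Codon 3 GUC (Val): third position 4-fold.
Codon 4 CUC (Leu): third position 4-fold.
Codon 5 CCC (Pro): third position 4-fold.
Codon 6 UGG (Trp): third position 1-fold.
Four-fold degenerate third positions: 3.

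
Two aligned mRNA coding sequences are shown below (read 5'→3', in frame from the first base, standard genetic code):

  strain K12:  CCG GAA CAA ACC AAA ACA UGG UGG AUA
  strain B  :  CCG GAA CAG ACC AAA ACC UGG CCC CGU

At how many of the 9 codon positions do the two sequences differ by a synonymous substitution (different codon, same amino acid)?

Codon 1: CCG Pro / CCG Pro — identical.
Codon 2: GAA Glu / GAA Glu — identical.
Codon 3: CAA Gln / CAG Gln — synonymous.
Codon 4: ACC Thr / ACC Thr — identical.
Codon 5: AAA Lys / AAA Lys — identical.
Codon 6: ACA Thr / ACC Thr — synonymous.
Codon 7: UGG Trp / UGG Trp — identical.
Codon 8: UGG Trp / CCC Pro — nonsynonymous.
Codon 9: AUA Ile / CGU Arg — nonsynonymous.
Synonymous differences: 2.

2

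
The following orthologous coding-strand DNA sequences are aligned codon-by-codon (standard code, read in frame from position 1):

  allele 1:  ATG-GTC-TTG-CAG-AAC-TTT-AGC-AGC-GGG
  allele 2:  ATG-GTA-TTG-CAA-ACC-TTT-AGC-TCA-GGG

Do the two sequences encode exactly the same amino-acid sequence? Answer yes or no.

no

Codon 1: ATG Met / ATG Met — identical.
Codon 2: GTC Val / GTA Val — synonymous.
Codon 3: TTG Leu / TTG Leu — identical.
Codon 4: CAG Gln / CAA Gln — synonymous.
Codon 5: AAC Asn / ACC Thr — nonsynonymous.
Codon 6: TTT Phe / TTT Phe — identical.
Codon 7: AGC Ser / AGC Ser — identical.
Codon 8: AGC Ser / TCA Ser — synonymous.
Codon 9: GGG Gly / GGG Gly — identical.
Nonsynonymous differences: 1 → different protein.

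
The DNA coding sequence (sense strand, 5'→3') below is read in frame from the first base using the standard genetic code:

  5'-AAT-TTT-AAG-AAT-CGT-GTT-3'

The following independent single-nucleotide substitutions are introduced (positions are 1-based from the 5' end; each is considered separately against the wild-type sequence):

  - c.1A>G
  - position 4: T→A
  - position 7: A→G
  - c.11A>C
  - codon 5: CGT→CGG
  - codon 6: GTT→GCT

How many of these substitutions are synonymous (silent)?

1

Codon 1: AAT (Asn) → GAT (Asp) — missense.
Codon 2: TTT (Phe) → ATT (Ile) — missense.
Codon 3: AAG (Lys) → GAG (Glu) — missense.
Codon 4: AAT (Asn) → ACT (Thr) — missense.
Codon 5: CGT (Arg) → CGG (Arg) — synonymous.
Codon 6: GTT (Val) → GCT (Ala) — missense.
Synonymous: 1 of 6.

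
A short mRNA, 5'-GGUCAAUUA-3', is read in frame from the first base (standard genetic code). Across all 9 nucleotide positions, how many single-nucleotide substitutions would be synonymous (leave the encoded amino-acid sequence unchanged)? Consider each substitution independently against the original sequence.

Codon 1 (GGU, Gly): 3 synonymous substitutions.
Codon 2 (CAA, Gln): 1 synonymous substitution.
Codon 3 (UUA, Leu): 2 synonymous substitutions.
Total: 3 + 1 + 2 = 6.

6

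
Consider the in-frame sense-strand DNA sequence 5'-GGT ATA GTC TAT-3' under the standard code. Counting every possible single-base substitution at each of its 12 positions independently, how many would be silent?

9

Codon 1 (GGT, Gly): 3 synonymous substitutions.
Codon 2 (ATA, Ile): 2 synonymous substitutions.
Codon 3 (GTC, Val): 3 synonymous substitutions.
Codon 4 (TAT, Tyr): 1 synonymous substitution.
Total: 3 + 2 + 3 + 1 = 9.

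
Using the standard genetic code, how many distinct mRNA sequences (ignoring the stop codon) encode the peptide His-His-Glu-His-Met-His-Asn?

His: 2 codons.
His: 2 codons.
Glu: 2 codons.
His: 2 codons.
Met: 1 codon.
His: 2 codons.
Asn: 2 codons.
2 × 2 × 2 × 2 × 1 × 2 × 2 = 64.

64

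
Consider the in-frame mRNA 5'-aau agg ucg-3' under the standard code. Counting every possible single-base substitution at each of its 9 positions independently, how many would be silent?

6

Codon 1 (AAU, Asn): 1 synonymous substitution.
Codon 2 (AGG, Arg): 2 synonymous substitutions.
Codon 3 (UCG, Ser): 3 synonymous substitutions.
Total: 1 + 2 + 3 = 6.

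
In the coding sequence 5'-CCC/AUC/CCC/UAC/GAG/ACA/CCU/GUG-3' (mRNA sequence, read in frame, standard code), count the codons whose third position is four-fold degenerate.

5

Codon 1 CCC (Pro): third position 4-fold.
Codon 2 AUC (Ile): third position 3-fold.
Codon 3 CCC (Pro): third position 4-fold.
Codon 4 UAC (Tyr): third position 2-fold.
Codon 5 GAG (Glu): third position 2-fold.
Codon 6 ACA (Thr): third position 4-fold.
Codon 7 CCU (Pro): third position 4-fold.
Codon 8 GUG (Val): third position 4-fold.
Four-fold degenerate third positions: 5.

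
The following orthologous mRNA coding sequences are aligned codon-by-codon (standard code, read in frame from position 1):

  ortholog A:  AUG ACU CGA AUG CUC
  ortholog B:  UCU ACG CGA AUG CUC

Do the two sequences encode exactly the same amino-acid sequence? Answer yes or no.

Codon 1: AUG Met / UCU Ser — nonsynonymous.
Codon 2: ACU Thr / ACG Thr — synonymous.
Codon 3: CGA Arg / CGA Arg — identical.
Codon 4: AUG Met / AUG Met — identical.
Codon 5: CUC Leu / CUC Leu — identical.
Nonsynonymous differences: 1 → different protein.

no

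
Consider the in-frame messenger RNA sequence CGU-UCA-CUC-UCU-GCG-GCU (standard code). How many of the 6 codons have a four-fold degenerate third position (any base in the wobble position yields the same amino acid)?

Codon 1 CGU (Arg): third position 4-fold.
Codon 2 UCA (Ser): third position 4-fold.
Codon 3 CUC (Leu): third position 4-fold.
Codon 4 UCU (Ser): third position 4-fold.
Codon 5 GCG (Ala): third position 4-fold.
Codon 6 GCU (Ala): third position 4-fold.
Four-fold degenerate third positions: 6.

6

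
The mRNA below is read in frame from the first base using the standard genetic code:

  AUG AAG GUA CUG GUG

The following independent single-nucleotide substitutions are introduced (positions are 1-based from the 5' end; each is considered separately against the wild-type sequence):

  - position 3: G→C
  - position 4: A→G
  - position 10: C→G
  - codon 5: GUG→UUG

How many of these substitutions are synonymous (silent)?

Codon 1: AUG (Met) → AUC (Ile) — missense.
Codon 2: AAG (Lys) → GAG (Glu) — missense.
Codon 4: CUG (Leu) → GUG (Val) — missense.
Codon 5: GUG (Val) → UUG (Leu) — missense.
Synonymous: 0 of 4.

0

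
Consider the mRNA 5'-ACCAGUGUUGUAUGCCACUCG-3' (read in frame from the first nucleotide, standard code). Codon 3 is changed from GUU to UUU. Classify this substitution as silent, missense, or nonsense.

Position 7 falls in codon 3: GUU → Val.
After the substitution the codon is UUU → Phe.
Val ≠ Phe, so this is a missense mutation.

missense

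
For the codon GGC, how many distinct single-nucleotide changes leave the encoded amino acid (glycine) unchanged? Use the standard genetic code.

3

Position 1: none → 0 synonymous.
Position 2: none → 0 synonymous.
Position 3: GGU, GGA, GGG → 3 synonymous.
Total: 0 + 0 + 3 = 3.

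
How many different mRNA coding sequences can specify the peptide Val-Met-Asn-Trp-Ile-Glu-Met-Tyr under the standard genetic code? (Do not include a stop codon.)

Val: 4 codons.
Met: 1 codon.
Asn: 2 codons.
Trp: 1 codon.
Ile: 3 codons.
Glu: 2 codons.
Met: 1 codon.
Tyr: 2 codons.
4 × 1 × 2 × 1 × 3 × 2 × 1 × 2 = 96.

96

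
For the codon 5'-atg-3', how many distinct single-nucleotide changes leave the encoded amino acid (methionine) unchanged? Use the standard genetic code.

Position 1: none → 0 synonymous.
Position 2: none → 0 synonymous.
Position 3: none → 0 synonymous.
Total: 0 + 0 + 0 = 0.

0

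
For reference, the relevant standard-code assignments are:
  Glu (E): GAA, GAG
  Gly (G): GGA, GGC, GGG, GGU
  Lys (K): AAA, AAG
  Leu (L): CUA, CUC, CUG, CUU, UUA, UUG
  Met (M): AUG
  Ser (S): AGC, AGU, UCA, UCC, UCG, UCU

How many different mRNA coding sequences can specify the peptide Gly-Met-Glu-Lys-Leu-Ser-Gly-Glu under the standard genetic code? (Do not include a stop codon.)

4608

Gly: 4 codons.
Met: 1 codon.
Glu: 2 codons.
Lys: 2 codons.
Leu: 6 codons.
Ser: 6 codons.
Gly: 4 codons.
Glu: 2 codons.
4 × 1 × 2 × 2 × 6 × 6 × 4 × 2 = 4608.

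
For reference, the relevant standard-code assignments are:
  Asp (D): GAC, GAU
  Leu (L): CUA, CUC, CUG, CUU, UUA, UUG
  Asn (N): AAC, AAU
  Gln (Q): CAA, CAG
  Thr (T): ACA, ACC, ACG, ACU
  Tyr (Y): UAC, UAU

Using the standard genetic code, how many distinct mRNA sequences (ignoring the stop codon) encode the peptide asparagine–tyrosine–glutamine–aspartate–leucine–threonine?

Asn: 2 codons.
Tyr: 2 codons.
Gln: 2 codons.
Asp: 2 codons.
Leu: 6 codons.
Thr: 4 codons.
2 × 2 × 2 × 2 × 6 × 4 = 384.

384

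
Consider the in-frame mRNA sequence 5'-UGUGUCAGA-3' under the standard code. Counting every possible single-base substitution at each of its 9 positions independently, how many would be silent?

6

Codon 1 (UGU, Cys): 1 synonymous substitution.
Codon 2 (GUC, Val): 3 synonymous substitutions.
Codon 3 (AGA, Arg): 2 synonymous substitutions.
Total: 1 + 3 + 2 = 6.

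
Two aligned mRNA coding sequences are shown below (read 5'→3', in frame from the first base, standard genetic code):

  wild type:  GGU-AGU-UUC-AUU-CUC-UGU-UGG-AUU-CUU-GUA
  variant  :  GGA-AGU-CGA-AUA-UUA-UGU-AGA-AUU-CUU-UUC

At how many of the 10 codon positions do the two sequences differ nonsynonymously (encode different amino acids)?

Codon 1: GGU Gly / GGA Gly — synonymous.
Codon 2: AGU Ser / AGU Ser — identical.
Codon 3: UUC Phe / CGA Arg — nonsynonymous.
Codon 4: AUU Ile / AUA Ile — synonymous.
Codon 5: CUC Leu / UUA Leu — synonymous.
Codon 6: UGU Cys / UGU Cys — identical.
Codon 7: UGG Trp / AGA Arg — nonsynonymous.
Codon 8: AUU Ile / AUU Ile — identical.
Codon 9: CUU Leu / CUU Leu — identical.
Codon 10: GUA Val / UUC Phe — nonsynonymous.
Nonsynonymous differences: 3.

3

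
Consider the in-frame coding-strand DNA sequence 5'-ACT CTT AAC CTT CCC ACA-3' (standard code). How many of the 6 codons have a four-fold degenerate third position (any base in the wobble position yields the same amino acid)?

Codon 1 ACT (Thr): third position 4-fold.
Codon 2 CTT (Leu): third position 4-fold.
Codon 3 AAC (Asn): third position 2-fold.
Codon 4 CTT (Leu): third position 4-fold.
Codon 5 CCC (Pro): third position 4-fold.
Codon 6 ACA (Thr): third position 4-fold.
Four-fold degenerate third positions: 5.

5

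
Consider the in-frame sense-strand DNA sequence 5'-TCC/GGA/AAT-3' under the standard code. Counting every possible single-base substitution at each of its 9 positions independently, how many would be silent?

Codon 1 (TCC, Ser): 3 synonymous substitutions.
Codon 2 (GGA, Gly): 3 synonymous substitutions.
Codon 3 (AAT, Asn): 1 synonymous substitution.
Total: 3 + 3 + 1 = 7.

7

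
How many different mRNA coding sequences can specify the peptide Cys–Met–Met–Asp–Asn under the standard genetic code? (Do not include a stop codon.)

Cys: 2 codons.
Met: 1 codon.
Met: 1 codon.
Asp: 2 codons.
Asn: 2 codons.
2 × 1 × 1 × 2 × 2 = 8.

8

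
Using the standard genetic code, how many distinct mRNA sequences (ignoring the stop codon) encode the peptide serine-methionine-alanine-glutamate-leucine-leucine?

1728

Ser: 6 codons.
Met: 1 codon.
Ala: 4 codons.
Glu: 2 codons.
Leu: 6 codons.
Leu: 6 codons.
6 × 1 × 4 × 2 × 6 × 6 = 1728.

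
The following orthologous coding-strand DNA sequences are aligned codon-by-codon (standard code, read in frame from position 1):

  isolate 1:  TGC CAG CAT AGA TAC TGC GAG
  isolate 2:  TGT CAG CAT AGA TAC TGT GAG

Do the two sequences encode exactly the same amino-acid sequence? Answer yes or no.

yes

Codon 1: TGC Cys / TGT Cys — synonymous.
Codon 2: CAG Gln / CAG Gln — identical.
Codon 3: CAT His / CAT His — identical.
Codon 4: AGA Arg / AGA Arg — identical.
Codon 5: TAC Tyr / TAC Tyr — identical.
Codon 6: TGC Cys / TGT Cys — synonymous.
Codon 7: GAG Glu / GAG Glu — identical.
Nonsynonymous differences: 0 → same protein.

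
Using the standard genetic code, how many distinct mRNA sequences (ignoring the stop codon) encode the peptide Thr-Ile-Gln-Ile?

Thr: 4 codons.
Ile: 3 codons.
Gln: 2 codons.
Ile: 3 codons.
4 × 3 × 2 × 3 = 72.

72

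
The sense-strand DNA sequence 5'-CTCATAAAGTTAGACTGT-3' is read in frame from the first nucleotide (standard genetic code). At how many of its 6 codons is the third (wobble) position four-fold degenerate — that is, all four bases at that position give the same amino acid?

Codon 1 CTC (Leu): third position 4-fold.
Codon 2 ATA (Ile): third position 3-fold.
Codon 3 AAG (Lys): third position 2-fold.
Codon 4 TTA (Leu): third position 2-fold.
Codon 5 GAC (Asp): third position 2-fold.
Codon 6 TGT (Cys): third position 2-fold.
Four-fold degenerate third positions: 1.

1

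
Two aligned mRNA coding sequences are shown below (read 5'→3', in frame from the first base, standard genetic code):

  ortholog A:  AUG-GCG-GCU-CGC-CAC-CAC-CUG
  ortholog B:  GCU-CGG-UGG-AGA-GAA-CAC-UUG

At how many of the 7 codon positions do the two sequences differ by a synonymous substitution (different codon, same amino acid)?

2

Codon 1: AUG Met / GCU Ala — nonsynonymous.
Codon 2: GCG Ala / CGG Arg — nonsynonymous.
Codon 3: GCU Ala / UGG Trp — nonsynonymous.
Codon 4: CGC Arg / AGA Arg — synonymous.
Codon 5: CAC His / GAA Glu — nonsynonymous.
Codon 6: CAC His / CAC His — identical.
Codon 7: CUG Leu / UUG Leu — synonymous.
Synonymous differences: 2.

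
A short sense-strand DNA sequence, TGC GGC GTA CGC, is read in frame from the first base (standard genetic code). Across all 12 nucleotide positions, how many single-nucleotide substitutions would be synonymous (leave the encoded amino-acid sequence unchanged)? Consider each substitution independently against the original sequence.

10

Codon 1 (TGC, Cys): 1 synonymous substitution.
Codon 2 (GGC, Gly): 3 synonymous substitutions.
Codon 3 (GTA, Val): 3 synonymous substitutions.
Codon 4 (CGC, Arg): 3 synonymous substitutions.
Total: 1 + 3 + 3 + 3 = 10.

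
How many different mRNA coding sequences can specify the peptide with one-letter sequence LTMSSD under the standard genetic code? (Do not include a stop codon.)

Leu: 6 codons.
Thr: 4 codons.
Met: 1 codon.
Ser: 6 codons.
Ser: 6 codons.
Asp: 2 codons.
6 × 4 × 1 × 6 × 6 × 2 = 1728.

1728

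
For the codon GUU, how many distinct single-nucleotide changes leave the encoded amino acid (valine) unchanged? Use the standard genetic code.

Position 1: none → 0 synonymous.
Position 2: none → 0 synonymous.
Position 3: GUC, GUA, GUG → 3 synonymous.
Total: 0 + 0 + 3 = 3.

3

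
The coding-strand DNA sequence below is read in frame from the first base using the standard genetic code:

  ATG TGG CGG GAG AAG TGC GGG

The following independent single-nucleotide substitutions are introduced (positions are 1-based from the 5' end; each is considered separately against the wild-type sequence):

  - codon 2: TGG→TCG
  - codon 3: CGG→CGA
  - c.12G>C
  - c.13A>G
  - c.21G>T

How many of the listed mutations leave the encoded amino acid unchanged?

Codon 2: TGG (Trp) → TCG (Ser) — missense.
Codon 3: CGG (Arg) → CGA (Arg) — synonymous.
Codon 4: GAG (Glu) → GAC (Asp) — missense.
Codon 5: AAG (Lys) → GAG (Glu) — missense.
Codon 7: GGG (Gly) → GGT (Gly) — synonymous.
Synonymous: 2 of 5.

2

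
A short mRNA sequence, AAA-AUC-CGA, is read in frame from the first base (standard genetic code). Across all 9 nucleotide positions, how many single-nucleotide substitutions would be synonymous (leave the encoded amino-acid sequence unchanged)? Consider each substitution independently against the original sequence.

Codon 1 (AAA, Lys): 1 synonymous substitution.
Codon 2 (AUC, Ile): 2 synonymous substitutions.
Codon 3 (CGA, Arg): 4 synonymous substitutions.
Total: 1 + 2 + 4 = 7.

7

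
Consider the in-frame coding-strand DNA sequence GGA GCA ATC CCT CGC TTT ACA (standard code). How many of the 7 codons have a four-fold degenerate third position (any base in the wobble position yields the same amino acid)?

5

Codon 1 GGA (Gly): third position 4-fold.
Codon 2 GCA (Ala): third position 4-fold.
Codon 3 ATC (Ile): third position 3-fold.
Codon 4 CCT (Pro): third position 4-fold.
Codon 5 CGC (Arg): third position 4-fold.
Codon 6 TTT (Phe): third position 2-fold.
Codon 7 ACA (Thr): third position 4-fold.
Four-fold degenerate third positions: 5.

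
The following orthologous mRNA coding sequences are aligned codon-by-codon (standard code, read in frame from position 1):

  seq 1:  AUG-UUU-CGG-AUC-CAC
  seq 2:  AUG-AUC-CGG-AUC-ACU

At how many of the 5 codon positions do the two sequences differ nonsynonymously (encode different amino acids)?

Codon 1: AUG Met / AUG Met — identical.
Codon 2: UUU Phe / AUC Ile — nonsynonymous.
Codon 3: CGG Arg / CGG Arg — identical.
Codon 4: AUC Ile / AUC Ile — identical.
Codon 5: CAC His / ACU Thr — nonsynonymous.
Nonsynonymous differences: 2.

2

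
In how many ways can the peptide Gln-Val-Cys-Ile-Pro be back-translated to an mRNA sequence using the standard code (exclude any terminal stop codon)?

Gln: 2 codons.
Val: 4 codons.
Cys: 2 codons.
Ile: 3 codons.
Pro: 4 codons.
2 × 4 × 2 × 3 × 4 = 192.

192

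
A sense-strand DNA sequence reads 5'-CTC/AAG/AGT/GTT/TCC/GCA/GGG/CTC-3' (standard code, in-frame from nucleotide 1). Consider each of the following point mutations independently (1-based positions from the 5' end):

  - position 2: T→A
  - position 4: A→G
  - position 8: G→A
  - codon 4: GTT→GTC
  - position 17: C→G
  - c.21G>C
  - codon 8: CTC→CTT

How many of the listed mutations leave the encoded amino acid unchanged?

Codon 1: CTC (Leu) → CAC (His) — missense.
Codon 2: AAG (Lys) → GAG (Glu) — missense.
Codon 3: AGT (Ser) → AAT (Asn) — missense.
Codon 4: GTT (Val) → GTC (Val) — synonymous.
Codon 6: GCA (Ala) → GGA (Gly) — missense.
Codon 7: GGG (Gly) → GGC (Gly) — synonymous.
Codon 8: CTC (Leu) → CTT (Leu) — synonymous.
Synonymous: 3 of 7.

3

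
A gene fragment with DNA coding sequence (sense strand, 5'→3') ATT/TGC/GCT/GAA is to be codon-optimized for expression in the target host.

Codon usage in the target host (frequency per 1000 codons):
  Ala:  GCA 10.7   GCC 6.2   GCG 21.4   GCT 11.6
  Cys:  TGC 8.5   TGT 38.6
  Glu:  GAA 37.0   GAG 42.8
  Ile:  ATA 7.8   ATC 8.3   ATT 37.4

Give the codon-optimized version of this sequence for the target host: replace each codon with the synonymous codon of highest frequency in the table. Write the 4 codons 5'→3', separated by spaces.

ATT TGT GCG GAG

Codon 1 (Ile): best is ATT at 37.4.
Codon 2 (Cys): best is TGT at 38.6.
Codon 3 (Ala): best is GCG at 21.4.
Codon 4 (Glu): best is GAG at 42.8.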